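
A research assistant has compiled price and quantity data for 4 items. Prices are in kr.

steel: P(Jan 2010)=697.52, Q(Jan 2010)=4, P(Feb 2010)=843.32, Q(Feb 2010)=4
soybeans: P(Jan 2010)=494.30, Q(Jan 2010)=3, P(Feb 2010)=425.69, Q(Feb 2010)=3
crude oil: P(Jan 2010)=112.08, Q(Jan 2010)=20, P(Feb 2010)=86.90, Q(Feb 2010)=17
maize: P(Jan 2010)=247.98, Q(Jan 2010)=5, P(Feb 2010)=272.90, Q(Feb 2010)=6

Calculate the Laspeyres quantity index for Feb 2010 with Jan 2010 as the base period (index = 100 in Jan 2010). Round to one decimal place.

Laspeyres quantity index uses base-period prices as weights.
ΣP(Jan 2010)·Q(Feb 2010) = 697.52×4 + 494.30×3 + 112.08×17 + 247.98×6 = 2790.08 + 1482.9 + 1905.36 + 1487.88 = 7666.22
ΣP(Jan 2010)·Q(Jan 2010) = 697.52×4 + 494.30×3 + 112.08×20 + 247.98×5 = 2790.08 + 1482.9 + 2241.6 + 1239.9 = 7754.48
Index = 7666.22 / 7754.48 × 100 = 98.8618

98.9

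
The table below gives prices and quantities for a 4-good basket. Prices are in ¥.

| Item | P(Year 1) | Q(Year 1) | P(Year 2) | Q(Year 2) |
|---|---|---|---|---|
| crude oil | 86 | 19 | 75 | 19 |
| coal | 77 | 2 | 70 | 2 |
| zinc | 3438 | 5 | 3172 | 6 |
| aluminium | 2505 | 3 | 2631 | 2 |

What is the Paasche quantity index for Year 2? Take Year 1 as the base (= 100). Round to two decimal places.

102.14

Paasche quantity index uses current-period prices as weights.
ΣP(Year 2)·Q(Year 2) = 75×19 + 70×2 + 3172×6 + 2631×2 = 1425 + 140 + 19032 + 5262 = 25859
ΣP(Year 2)·Q(Year 1) = 75×19 + 70×2 + 3172×5 + 2631×3 = 1425 + 140 + 15860 + 7893 = 25318
Index = 25859 / 25318 × 100 = 102.1368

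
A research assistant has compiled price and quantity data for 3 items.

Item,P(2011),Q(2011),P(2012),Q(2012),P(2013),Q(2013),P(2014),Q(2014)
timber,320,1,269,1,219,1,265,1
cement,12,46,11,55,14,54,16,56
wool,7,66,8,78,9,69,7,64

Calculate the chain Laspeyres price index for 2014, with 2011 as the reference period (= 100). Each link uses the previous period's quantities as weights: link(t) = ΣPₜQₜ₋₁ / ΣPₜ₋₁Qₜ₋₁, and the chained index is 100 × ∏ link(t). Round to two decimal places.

Link 2011→2012:
ΣP(2012)Q(2011) = 269×1 + 11×46 + 8×66 = 269 + 506 + 528 = 1303
ΣP(2011)Q(2011) = 320×1 + 12×46 + 7×66 = 320 + 552 + 462 = 1334
link = 1303/1334 = 0.976762
Link 2012→2013:
ΣP(2013)Q(2012) = 219×1 + 14×55 + 9×78 = 219 + 770 + 702 = 1691
ΣP(2012)Q(2012) = 269×1 + 11×55 + 8×78 = 269 + 605 + 624 = 1498
link = 1691/1498 = 1.128838
Link 2013→2014:
ΣP(2014)Q(2013) = 265×1 + 16×54 + 7×69 = 265 + 864 + 483 = 1612
ΣP(2013)Q(2013) = 219×1 + 14×54 + 9×69 = 219 + 756 + 621 = 1596
link = 1612/1596 = 1.010025
Chained index = 100 × 0.976762 × 1.128838 × 1.010025 = 111.3660

111.37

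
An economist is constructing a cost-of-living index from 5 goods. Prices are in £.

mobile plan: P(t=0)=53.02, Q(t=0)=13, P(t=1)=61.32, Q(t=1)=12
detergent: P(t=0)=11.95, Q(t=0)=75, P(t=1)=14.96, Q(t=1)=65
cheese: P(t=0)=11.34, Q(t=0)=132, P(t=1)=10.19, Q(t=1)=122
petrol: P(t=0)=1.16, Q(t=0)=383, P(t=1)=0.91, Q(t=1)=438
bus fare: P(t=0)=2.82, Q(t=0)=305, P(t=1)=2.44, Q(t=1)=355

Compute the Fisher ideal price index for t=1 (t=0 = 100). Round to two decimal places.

Laspeyres component (base-period weights):
ΣP(t=1)Q(t=0) = 61.32×13 + 14.96×75 + 10.19×132 + 0.91×383 + 2.44×305 = 797.16 + 1122 + 1345.08 + 348.53 + 744.2 = 4356.97
ΣP(t=0)Q(t=0) = 53.02×13 + 11.95×75 + 11.34×132 + 1.16×383 + 2.82×305 = 689.26 + 896.25 + 1496.88 + 444.28 + 860.1 = 4386.77
L = 4356.97 / 4386.77 × 100 = 99.3207
Paasche component (current-period weights):
ΣP(t=1)Q(t=1) = 61.32×12 + 14.96×65 + 10.19×122 + 0.91×438 + 2.44×355 = 735.84 + 972.4 + 1243.18 + 398.58 + 866.2 = 4216.2
ΣP(t=0)Q(t=1) = 53.02×12 + 11.95×65 + 11.34×122 + 1.16×438 + 2.82×355 = 636.24 + 776.75 + 1383.48 + 508.08 + 1001.1 = 4305.65
P = 4216.2 / 4305.65 × 100 = 97.9225
Fisher = √(L × P) = √(99.3207 × 97.9225) = 98.6191

98.62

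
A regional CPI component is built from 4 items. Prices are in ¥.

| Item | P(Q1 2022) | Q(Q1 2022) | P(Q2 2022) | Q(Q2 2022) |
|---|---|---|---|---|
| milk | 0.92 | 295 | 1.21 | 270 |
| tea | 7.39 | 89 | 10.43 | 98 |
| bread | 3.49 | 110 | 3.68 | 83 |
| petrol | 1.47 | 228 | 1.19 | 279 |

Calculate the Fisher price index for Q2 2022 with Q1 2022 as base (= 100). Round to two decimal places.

118.88

Laspeyres component (base-period weights):
ΣP(Q2 2022)Q(Q1 2022) = 1.21×295 + 10.43×89 + 3.68×110 + 1.19×228 = 356.95 + 928.27 + 404.8 + 271.32 = 1961.34
ΣP(Q1 2022)Q(Q1 2022) = 0.92×295 + 7.39×89 + 3.49×110 + 1.47×228 = 271.4 + 657.71 + 383.9 + 335.16 = 1648.17
L = 1961.34 / 1648.17 × 100 = 119.0011
Paasche component (current-period weights):
ΣP(Q2 2022)Q(Q2 2022) = 1.21×270 + 10.43×98 + 3.68×83 + 1.19×279 = 326.7 + 1022.14 + 305.44 + 332.01 = 1986.29
ΣP(Q1 2022)Q(Q2 2022) = 0.92×270 + 7.39×98 + 3.49×83 + 1.47×279 = 248.4 + 724.22 + 289.67 + 410.13 = 1672.42
P = 1986.29 / 1672.42 × 100 = 118.7674
Fisher = √(L × P) = √(119.0011 × 118.7674) = 118.8842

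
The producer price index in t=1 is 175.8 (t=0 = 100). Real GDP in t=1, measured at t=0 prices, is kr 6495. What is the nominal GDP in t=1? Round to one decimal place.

11418.2

Nominal = Real × (Index/100) = 6495 × (175.8/100)
        = 6495 × 1.758 = 11418.2100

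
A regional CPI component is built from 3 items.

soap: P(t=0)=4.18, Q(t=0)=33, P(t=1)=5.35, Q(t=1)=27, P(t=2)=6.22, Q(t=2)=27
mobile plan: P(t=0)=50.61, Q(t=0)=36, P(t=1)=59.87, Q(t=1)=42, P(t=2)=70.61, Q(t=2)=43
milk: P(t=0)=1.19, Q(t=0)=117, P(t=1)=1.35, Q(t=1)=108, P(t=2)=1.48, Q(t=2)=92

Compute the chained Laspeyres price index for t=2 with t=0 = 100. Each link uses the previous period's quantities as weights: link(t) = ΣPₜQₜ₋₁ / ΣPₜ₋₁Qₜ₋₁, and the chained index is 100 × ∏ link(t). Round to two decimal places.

139.27

Link t=0→t=1:
ΣP(t=1)Q(t=0) = 5.35×33 + 59.87×36 + 1.35×117 = 176.55 + 2155.32 + 157.95 = 2489.82
ΣP(t=0)Q(t=0) = 4.18×33 + 50.61×36 + 1.19×117 = 137.94 + 1821.96 + 139.23 = 2099.13
link = 2489.82/2099.13 = 1.186120
Link t=1→t=2:
ΣP(t=2)Q(t=1) = 6.22×27 + 70.61×42 + 1.48×108 = 167.94 + 2965.62 + 159.84 = 3293.4
ΣP(t=1)Q(t=1) = 5.35×27 + 59.87×42 + 1.35×108 = 144.45 + 2514.54 + 145.8 = 2804.79
link = 3293.4/2804.79 = 1.174206
Chained index = 100 × 1.186120 × 1.174206 = 139.2749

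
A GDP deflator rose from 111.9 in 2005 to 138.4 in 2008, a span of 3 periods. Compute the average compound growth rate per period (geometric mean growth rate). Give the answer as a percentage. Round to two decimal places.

7.34%

Growth factor = (138.4/111.9)^(1/3) = (1.236819)^(1/3) = 1.073417
Growth rate = 1.073417 − 1 = 0.073417 = 7.3417%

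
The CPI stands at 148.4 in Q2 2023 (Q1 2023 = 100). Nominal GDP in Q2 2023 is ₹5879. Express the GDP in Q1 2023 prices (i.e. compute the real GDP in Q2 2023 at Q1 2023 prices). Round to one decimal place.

3961.6

Real = Nominal ÷ (Index/100) = 5879 ÷ (148.4/100)
     = 5879 ÷ 1.484 = 3961.5903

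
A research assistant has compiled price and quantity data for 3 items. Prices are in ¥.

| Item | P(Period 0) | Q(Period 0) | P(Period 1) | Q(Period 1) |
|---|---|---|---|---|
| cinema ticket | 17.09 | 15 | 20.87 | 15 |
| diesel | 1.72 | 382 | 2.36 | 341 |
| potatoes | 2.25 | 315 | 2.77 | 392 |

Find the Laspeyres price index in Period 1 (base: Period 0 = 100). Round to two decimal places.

128.66

Laspeyres price index uses base-period quantities as weights.
ΣP(Period 1)·Q(Period 0) = 20.87×15 + 2.36×382 + 2.77×315 = 313.05 + 901.52 + 872.55 = 2087.12
ΣP(Period 0)·Q(Period 0) = 17.09×15 + 1.72×382 + 2.25×315 = 256.35 + 657.04 + 708.75 = 1622.14
Index = 2087.12 / 1622.14 × 100 = 128.6646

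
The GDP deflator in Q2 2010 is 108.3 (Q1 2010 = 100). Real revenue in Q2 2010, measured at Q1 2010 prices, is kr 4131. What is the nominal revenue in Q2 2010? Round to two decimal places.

4473.87

Nominal = Real × (Index/100) = 4131 × (108.3/100)
        = 4131 × 1.083 = 4473.8730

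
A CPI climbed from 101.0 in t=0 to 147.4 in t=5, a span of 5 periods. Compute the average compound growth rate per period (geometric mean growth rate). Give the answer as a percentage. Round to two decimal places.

Growth factor = (147.4/101.0)^(1/5) = (1.459406)^(1/5) = 1.078537
Growth rate = 1.078537 − 1 = 0.078537 = 7.8537%

7.85%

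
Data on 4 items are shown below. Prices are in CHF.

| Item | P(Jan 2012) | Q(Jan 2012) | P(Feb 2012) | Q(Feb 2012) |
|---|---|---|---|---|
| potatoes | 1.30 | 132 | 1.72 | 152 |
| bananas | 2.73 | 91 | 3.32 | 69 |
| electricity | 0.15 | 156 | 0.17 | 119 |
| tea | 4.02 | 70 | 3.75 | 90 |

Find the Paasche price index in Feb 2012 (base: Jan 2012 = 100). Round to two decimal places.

110.79

Paasche price index uses current-period quantities as weights.
ΣP(Feb 2012)·Q(Feb 2012) = 1.72×152 + 3.32×69 + 0.17×119 + 3.75×90 = 261.44 + 229.08 + 20.23 + 337.5 = 848.25
ΣP(Jan 2012)·Q(Feb 2012) = 1.30×152 + 2.73×69 + 0.15×119 + 4.02×90 = 197.6 + 188.37 + 17.85 + 361.8 = 765.62
Index = 848.25 / 765.62 × 100 = 110.7926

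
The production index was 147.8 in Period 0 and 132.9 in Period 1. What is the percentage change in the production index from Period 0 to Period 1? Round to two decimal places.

Change = (132.9 − 147.8) / 147.8 × 100
       = -14.9 / 147.8 × 100 = -10.0812%

-10.08%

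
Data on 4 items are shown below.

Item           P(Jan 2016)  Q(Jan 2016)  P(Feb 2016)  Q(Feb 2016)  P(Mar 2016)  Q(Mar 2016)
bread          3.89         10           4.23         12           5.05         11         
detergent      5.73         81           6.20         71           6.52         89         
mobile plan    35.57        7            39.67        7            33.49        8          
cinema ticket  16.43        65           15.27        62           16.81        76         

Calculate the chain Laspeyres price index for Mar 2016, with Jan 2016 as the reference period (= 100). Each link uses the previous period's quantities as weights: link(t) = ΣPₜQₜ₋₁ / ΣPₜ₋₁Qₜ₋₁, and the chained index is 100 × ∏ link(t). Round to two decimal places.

Link Jan 2016→Feb 2016:
ΣP(Feb 2016)Q(Jan 2016) = 4.23×10 + 6.20×81 + 39.67×7 + 15.27×65 = 42.3 + 502.2 + 277.69 + 992.55 = 1814.74
ΣP(Jan 2016)Q(Jan 2016) = 3.89×10 + 5.73×81 + 35.57×7 + 16.43×65 = 38.9 + 464.13 + 248.99 + 1067.95 = 1819.97
link = 1814.74/1819.97 = 0.997126
Link Feb 2016→Mar 2016:
ΣP(Mar 2016)Q(Feb 2016) = 5.05×12 + 6.52×71 + 33.49×7 + 16.81×62 = 60.6 + 462.92 + 234.43 + 1042.22 = 1800.17
ΣP(Feb 2016)Q(Feb 2016) = 4.23×12 + 6.20×71 + 39.67×7 + 15.27×62 = 50.76 + 440.2 + 277.69 + 946.74 = 1715.39
link = 1800.17/1715.39 = 1.049423
Chained index = 100 × 0.997126 × 1.049423 = 104.6407

104.64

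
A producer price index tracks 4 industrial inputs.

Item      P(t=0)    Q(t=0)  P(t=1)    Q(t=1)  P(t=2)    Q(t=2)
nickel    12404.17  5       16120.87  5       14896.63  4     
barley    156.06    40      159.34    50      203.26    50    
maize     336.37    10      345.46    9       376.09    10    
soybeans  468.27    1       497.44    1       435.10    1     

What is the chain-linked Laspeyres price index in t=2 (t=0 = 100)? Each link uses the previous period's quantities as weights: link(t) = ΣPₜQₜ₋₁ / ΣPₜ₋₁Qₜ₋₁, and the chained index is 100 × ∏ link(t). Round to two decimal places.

Link t=0→t=1:
ΣP(t=1)Q(t=0) = 16120.87×5 + 159.34×40 + 345.46×10 + 497.44×1 = 80604.35 + 6373.6 + 3454.6 + 497.44 = 90929.99
ΣP(t=0)Q(t=0) = 12404.17×5 + 156.06×40 + 336.37×10 + 468.27×1 = 62020.85 + 6242.4 + 3363.7 + 468.27 = 72095.22
link = 90929.99/72095.22 = 1.261249
Link t=1→t=2:
ΣP(t=2)Q(t=1) = 14896.63×5 + 203.26×50 + 376.09×9 + 435.10×1 = 74483.15 + 10163 + 3384.81 + 435.1 = 88466.06
ΣP(t=1)Q(t=1) = 16120.87×5 + 159.34×50 + 345.46×9 + 497.44×1 = 80604.35 + 7967 + 3109.14 + 497.44 = 92177.93
link = 88466.06/92177.93 = 0.959731
Chained index = 100 × 1.261249 × 0.959731 = 121.0460

121.05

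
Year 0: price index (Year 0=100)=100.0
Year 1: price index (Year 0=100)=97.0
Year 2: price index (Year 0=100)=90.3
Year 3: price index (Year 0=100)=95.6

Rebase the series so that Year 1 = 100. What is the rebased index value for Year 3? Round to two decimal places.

98.56

Rebased(Year 3) = 95.6 / 97.0 × 100 = 98.5567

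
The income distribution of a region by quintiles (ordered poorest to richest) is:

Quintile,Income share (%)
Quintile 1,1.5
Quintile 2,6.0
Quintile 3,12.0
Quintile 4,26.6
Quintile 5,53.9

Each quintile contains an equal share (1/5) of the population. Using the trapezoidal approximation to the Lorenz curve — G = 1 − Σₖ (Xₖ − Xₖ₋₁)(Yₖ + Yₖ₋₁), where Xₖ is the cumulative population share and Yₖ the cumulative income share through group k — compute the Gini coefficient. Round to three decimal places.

0.502

Cumulative income shares Yₖ: 0.0150, 0.0750, 0.1950, 0.4610, 1.0000
Σ (Xₖ−Xₖ₋₁)(Yₖ+Yₖ₋₁) = (1/5)(0.0150+0.0000) + (1/5)(0.0750+0.0150) + (1/5)(0.1950+0.0750) + (1/5)(0.4610+0.1950) + (1/5)(1.0000+0.4610)
  = 0.0030 + 0.0180 + 0.0540 + 0.1312 + 0.2922 = 0.4984
G = 1 − 0.4984 = 0.5016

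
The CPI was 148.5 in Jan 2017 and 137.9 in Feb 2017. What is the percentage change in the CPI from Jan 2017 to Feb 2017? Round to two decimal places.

Change = (137.9 − 148.5) / 148.5 × 100
       = -10.6 / 148.5 × 100 = -7.1380%

-7.14%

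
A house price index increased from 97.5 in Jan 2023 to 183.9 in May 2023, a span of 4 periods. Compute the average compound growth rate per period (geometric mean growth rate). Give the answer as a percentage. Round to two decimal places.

Growth factor = (183.9/97.5)^(1/4) = (1.886154)^(1/4) = 1.171910
Growth rate = 1.171910 − 1 = 0.171910 = 17.1910%

17.19%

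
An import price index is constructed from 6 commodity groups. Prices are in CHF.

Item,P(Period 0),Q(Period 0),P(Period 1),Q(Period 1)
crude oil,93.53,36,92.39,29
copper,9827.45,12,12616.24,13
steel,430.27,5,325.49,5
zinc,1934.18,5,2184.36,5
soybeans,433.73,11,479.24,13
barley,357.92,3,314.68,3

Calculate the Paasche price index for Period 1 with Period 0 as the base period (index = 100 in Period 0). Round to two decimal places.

Paasche price index uses current-period quantities as weights.
ΣP(Period 1)·Q(Period 1) = 92.39×29 + 12616.24×13 + 325.49×5 + 2184.36×5 + 479.24×13 + 314.68×3 = 2679.31 + 164011.12 + 1627.45 + 10921.8 + 6230.12 + 944.04 = 186413.84
ΣP(Period 0)·Q(Period 1) = 93.53×29 + 9827.45×13 + 430.27×5 + 1934.18×5 + 433.73×13 + 357.92×3 = 2712.37 + 127756.85 + 2151.35 + 9670.9 + 5638.49 + 1073.76 = 149003.72
Index = 186413.84 / 149003.72 × 100 = 125.1068

125.11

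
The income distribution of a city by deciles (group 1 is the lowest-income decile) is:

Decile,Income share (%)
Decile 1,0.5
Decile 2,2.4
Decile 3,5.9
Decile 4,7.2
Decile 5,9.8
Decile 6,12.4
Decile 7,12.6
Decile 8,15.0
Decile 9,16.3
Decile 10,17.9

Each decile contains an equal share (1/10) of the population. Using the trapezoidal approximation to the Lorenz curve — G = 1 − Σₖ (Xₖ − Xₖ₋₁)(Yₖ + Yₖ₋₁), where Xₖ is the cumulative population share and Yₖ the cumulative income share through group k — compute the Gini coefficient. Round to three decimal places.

Cumulative income shares Yₖ: 0.0050, 0.0290, 0.0880, 0.1600, 0.2580, 0.3820, 0.5080, 0.6580, 0.8210, 1.0000
Σ (Xₖ−Xₖ₋₁)(Yₖ+Yₖ₋₁) = (1/10)(0.0050+0.0000) + (1/10)(0.0290+0.0050) + (1/10)(0.0880+0.0290) + (1/10)(0.1600+0.0880) + (1/10)(0.2580+0.1600) + (1/10)(0.3820+0.2580) + (1/10)(0.5080+0.3820) + (1/10)(0.6580+0.5080) + (1/10)(0.8210+0.6580) + (1/10)(1.0000+0.8210)
  = 0.0005 + 0.0034 + 0.0117 + 0.0248 + 0.0418 + 0.0640 + 0.0890 + 0.1166 + 0.1479 + 0.1821 = 0.6818
G = 1 − 0.6818 = 0.3182

0.318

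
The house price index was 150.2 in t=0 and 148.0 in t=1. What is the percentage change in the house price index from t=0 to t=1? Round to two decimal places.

-1.46%

Change = (148.0 − 150.2) / 150.2 × 100
       = -2.2 / 150.2 × 100 = -1.4647%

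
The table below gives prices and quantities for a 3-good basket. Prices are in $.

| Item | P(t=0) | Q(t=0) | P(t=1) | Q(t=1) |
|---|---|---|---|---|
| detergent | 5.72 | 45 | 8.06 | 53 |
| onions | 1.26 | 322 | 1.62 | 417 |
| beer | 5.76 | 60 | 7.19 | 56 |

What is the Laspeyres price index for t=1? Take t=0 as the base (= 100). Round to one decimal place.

130.4

Laspeyres price index uses base-period quantities as weights.
ΣP(t=1)·Q(t=0) = 8.06×45 + 1.62×322 + 7.19×60 = 362.7 + 521.64 + 431.4 = 1315.74
ΣP(t=0)·Q(t=0) = 5.72×45 + 1.26×322 + 5.76×60 = 257.4 + 405.72 + 345.6 = 1008.72
Index = 1315.74 / 1008.72 × 100 = 130.4366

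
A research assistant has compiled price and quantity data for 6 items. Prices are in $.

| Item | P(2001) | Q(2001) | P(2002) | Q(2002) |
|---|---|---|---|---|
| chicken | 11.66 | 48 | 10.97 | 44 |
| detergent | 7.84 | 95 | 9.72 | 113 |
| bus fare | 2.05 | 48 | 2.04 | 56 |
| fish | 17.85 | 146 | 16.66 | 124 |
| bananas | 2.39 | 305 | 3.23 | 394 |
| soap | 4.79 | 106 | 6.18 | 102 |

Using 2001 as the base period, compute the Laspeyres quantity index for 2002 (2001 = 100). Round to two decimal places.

Laspeyres quantity index uses base-period prices as weights.
ΣP(2001)·Q(2002) = 11.66×44 + 7.84×113 + 2.05×56 + 17.85×124 + 2.39×394 + 4.79×102 = 513.04 + 885.92 + 114.8 + 2213.4 + 941.66 + 488.58 = 5157.4
ΣP(2001)·Q(2001) = 11.66×48 + 7.84×95 + 2.05×48 + 17.85×146 + 2.39×305 + 4.79×106 = 559.68 + 744.8 + 98.4 + 2606.1 + 728.95 + 507.74 = 5245.67
Index = 5157.4 / 5245.67 × 100 = 98.3173

98.32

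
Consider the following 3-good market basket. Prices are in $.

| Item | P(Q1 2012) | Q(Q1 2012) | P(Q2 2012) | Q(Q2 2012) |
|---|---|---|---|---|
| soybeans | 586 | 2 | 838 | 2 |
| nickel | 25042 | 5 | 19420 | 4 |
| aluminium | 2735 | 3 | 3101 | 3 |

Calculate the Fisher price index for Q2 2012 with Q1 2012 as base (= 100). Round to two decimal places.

Laspeyres component (base-period weights):
ΣP(Q2 2012)Q(Q1 2012) = 838×2 + 19420×5 + 3101×3 = 1676 + 97100 + 9303 = 108079
ΣP(Q1 2012)Q(Q1 2012) = 586×2 + 25042×5 + 2735×3 = 1172 + 125210 + 8205 = 134587
L = 108079 / 134587 × 100 = 80.3042
Paasche component (current-period weights):
ΣP(Q2 2012)Q(Q2 2012) = 838×2 + 19420×4 + 3101×3 = 1676 + 77680 + 9303 = 88659
ΣP(Q1 2012)Q(Q2 2012) = 586×2 + 25042×4 + 2735×3 = 1172 + 100168 + 8205 = 109545
P = 88659 / 109545 × 100 = 80.9339
Fisher = √(L × P) = √(80.3042 × 80.9339) = 80.6184

80.62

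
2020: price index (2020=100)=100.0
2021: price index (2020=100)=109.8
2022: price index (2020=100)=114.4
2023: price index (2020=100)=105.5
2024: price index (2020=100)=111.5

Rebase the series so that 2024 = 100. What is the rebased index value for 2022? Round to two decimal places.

Rebased(2022) = 114.4 / 111.5 × 100 = 102.6009

102.60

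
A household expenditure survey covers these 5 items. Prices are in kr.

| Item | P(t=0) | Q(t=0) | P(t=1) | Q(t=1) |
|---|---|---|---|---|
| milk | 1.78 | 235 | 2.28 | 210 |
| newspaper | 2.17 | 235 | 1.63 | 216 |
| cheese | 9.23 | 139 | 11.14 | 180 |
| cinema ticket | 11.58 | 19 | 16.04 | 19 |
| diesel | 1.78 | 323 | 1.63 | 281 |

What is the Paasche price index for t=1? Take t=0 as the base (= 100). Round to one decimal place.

Paasche price index uses current-period quantities as weights.
ΣP(t=1)·Q(t=1) = 2.28×210 + 1.63×216 + 11.14×180 + 16.04×19 + 1.63×281 = 478.8 + 352.08 + 2005.2 + 304.76 + 458.03 = 3598.87
ΣP(t=0)·Q(t=1) = 1.78×210 + 2.17×216 + 9.23×180 + 11.58×19 + 1.78×281 = 373.8 + 468.72 + 1661.4 + 220.02 + 500.18 = 3224.12
Index = 3598.87 / 3224.12 × 100 = 111.6233

111.6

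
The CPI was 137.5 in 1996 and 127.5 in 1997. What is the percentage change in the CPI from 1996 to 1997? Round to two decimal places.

Change = (127.5 − 137.5) / 137.5 × 100
       = -10.0 / 137.5 × 100 = -7.2727%

-7.27%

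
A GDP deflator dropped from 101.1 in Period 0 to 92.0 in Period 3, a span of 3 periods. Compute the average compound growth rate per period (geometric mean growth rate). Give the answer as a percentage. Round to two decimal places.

-3.10%

Growth factor = (92.0/101.1)^(1/3) = (0.909990)^(1/3) = 0.969049
Growth rate = 0.969049 − 1 = -0.030951 = -3.0951%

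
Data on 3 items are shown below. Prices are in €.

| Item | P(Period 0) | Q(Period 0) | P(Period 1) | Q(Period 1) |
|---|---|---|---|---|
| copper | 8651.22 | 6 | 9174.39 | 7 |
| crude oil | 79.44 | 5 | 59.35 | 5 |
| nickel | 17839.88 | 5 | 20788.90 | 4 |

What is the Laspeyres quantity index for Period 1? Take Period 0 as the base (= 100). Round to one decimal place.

Laspeyres quantity index uses base-period prices as weights.
ΣP(Period 0)·Q(Period 1) = 8651.22×7 + 79.44×5 + 17839.88×4 = 60558.54 + 397.2 + 71359.52 = 132315.26
ΣP(Period 0)·Q(Period 0) = 8651.22×6 + 79.44×5 + 17839.88×5 = 51907.32 + 397.2 + 89199.4 = 141503.92
Index = 132315.26 / 141503.92 × 100 = 93.5064

93.5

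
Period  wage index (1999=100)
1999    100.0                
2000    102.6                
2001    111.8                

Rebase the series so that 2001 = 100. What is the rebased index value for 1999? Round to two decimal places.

Rebased(1999) = 100.0 / 111.8 × 100 = 89.4454

89.45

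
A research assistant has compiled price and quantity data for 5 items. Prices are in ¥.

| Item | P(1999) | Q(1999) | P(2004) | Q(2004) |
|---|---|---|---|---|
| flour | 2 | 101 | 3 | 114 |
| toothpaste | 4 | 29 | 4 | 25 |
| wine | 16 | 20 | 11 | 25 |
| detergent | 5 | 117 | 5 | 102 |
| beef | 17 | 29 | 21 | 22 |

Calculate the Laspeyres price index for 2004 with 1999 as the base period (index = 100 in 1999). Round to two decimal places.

Laspeyres price index uses base-period quantities as weights.
ΣP(2004)·Q(1999) = 3×101 + 4×29 + 11×20 + 5×117 + 21×29 = 303 + 116 + 220 + 585 + 609 = 1833
ΣP(1999)·Q(1999) = 2×101 + 4×29 + 16×20 + 5×117 + 17×29 = 202 + 116 + 320 + 585 + 493 = 1716
Index = 1833 / 1716 × 100 = 106.8182

106.82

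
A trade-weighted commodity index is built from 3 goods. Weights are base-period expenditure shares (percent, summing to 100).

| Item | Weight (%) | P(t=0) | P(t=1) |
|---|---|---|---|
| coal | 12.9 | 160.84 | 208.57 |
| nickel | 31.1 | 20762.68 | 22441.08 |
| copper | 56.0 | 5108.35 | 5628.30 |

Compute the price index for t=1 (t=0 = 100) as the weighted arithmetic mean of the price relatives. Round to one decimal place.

coal: 12.9 × (208.57/160.84) = 12.9 × 1.296755 = 16.7281
nickel: 31.1 × (22441.08/20762.68) = 31.1 × 1.080837 = 33.6140
copper: 56.0 × (5628.30/5108.35) = 56.0 × 1.101784 = 61.6999
Index = Σ wᵢ·(p₁ᵢ/p₀ᵢ) = 16.7281 + 33.6140 + 61.6999 = 112.0421

112.0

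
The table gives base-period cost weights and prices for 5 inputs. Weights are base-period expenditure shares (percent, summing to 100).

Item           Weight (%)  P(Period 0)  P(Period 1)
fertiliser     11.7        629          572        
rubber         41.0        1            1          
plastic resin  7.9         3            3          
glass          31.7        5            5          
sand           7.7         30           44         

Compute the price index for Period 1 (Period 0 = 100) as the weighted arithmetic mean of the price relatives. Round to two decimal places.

102.53

fertiliser: 11.7 × (572/629) = 11.7 × 0.909380 = 10.6397
rubber: 41.0 × (1/1) = 41.0 × 1.000000 = 41.0000
plastic resin: 7.9 × (3/3) = 7.9 × 1.000000 = 7.9000
glass: 31.7 × (5/5) = 31.7 × 1.000000 = 31.7000
sand: 7.7 × (44/30) = 7.7 × 1.466667 = 11.2933
Index = Σ wᵢ·(p₁ᵢ/p₀ᵢ) = 10.6397 + 41.0000 + 7.9000 + 31.7000 + 11.2933 = 102.5331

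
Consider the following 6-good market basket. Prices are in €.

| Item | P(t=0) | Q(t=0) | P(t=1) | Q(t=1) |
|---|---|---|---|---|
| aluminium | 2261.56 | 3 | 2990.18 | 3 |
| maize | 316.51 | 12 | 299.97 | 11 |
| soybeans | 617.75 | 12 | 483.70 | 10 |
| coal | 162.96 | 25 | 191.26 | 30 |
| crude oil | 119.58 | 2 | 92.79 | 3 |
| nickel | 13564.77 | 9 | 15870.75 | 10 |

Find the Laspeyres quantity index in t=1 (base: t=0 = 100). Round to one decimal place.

Laspeyres quantity index uses base-period prices as weights.
ΣP(t=0)·Q(t=1) = 2261.56×3 + 316.51×11 + 617.75×10 + 162.96×30 + 119.58×3 + 13564.77×10 = 6784.68 + 3481.61 + 6177.5 + 4888.8 + 358.74 + 135647.7 = 157339.03
ΣP(t=0)·Q(t=0) = 2261.56×3 + 316.51×12 + 617.75×12 + 162.96×25 + 119.58×2 + 13564.77×9 = 6784.68 + 3798.12 + 7413 + 4074 + 239.16 + 122082.93 = 144391.89
Index = 157339.03 / 144391.89 × 100 = 108.9667

109.0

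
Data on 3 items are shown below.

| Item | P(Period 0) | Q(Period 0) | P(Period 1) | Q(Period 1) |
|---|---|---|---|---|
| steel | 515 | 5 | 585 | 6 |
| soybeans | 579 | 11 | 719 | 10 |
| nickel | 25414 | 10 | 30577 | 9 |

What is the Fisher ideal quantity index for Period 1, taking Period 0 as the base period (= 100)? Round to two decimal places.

Laspeyres component (base-period weights):
ΣP(Period 0)Q(Period 1) = 515×6 + 579×10 + 25414×9 = 3090 + 5790 + 228726 = 237606
ΣP(Period 0)Q(Period 0) = 515×5 + 579×11 + 25414×10 = 2575 + 6369 + 254140 = 263084
L = 237606 / 263084 × 100 = 90.3156
Paasche component (current-period weights):
ΣP(Period 1)Q(Period 1) = 585×6 + 719×10 + 30577×9 = 3510 + 7190 + 275193 = 285893
ΣP(Period 1)Q(Period 0) = 585×5 + 719×11 + 30577×10 = 2925 + 7909 + 305770 = 316604
P = 285893 / 316604 × 100 = 90.2999
Fisher = √(L × P) = √(90.3156 × 90.2999) = 90.3078

90.31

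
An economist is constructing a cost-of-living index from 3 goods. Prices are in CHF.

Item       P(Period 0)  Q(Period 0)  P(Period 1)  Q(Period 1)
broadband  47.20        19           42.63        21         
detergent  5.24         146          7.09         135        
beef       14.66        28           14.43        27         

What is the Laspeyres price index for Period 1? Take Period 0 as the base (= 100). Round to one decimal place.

108.5

Laspeyres price index uses base-period quantities as weights.
ΣP(Period 1)·Q(Period 0) = 42.63×19 + 7.09×146 + 14.43×28 = 809.97 + 1035.14 + 404.04 = 2249.15
ΣP(Period 0)·Q(Period 0) = 47.20×19 + 5.24×146 + 14.66×28 = 896.8 + 765.04 + 410.48 = 2072.32
Index = 2249.15 / 2072.32 × 100 = 108.5329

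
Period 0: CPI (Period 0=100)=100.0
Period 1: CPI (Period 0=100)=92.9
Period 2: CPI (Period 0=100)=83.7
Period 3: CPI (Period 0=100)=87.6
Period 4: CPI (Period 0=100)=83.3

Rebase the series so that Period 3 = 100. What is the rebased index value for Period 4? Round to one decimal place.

95.1

Rebased(Period 4) = 83.3 / 87.6 × 100 = 95.0913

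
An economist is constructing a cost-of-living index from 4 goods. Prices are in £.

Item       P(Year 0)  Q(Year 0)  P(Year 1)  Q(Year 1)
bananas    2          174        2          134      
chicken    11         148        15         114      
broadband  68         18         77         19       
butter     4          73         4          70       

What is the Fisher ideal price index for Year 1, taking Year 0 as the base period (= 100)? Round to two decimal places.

Laspeyres component (base-period weights):
ΣP(Year 1)Q(Year 0) = 2×174 + 15×148 + 77×18 + 4×73 = 348 + 2220 + 1386 + 292 = 4246
ΣP(Year 0)Q(Year 0) = 2×174 + 11×148 + 68×18 + 4×73 = 348 + 1628 + 1224 + 292 = 3492
L = 4246 / 3492 × 100 = 121.5922
Paasche component (current-period weights):
ΣP(Year 1)Q(Year 1) = 2×134 + 15×114 + 77×19 + 4×70 = 268 + 1710 + 1463 + 280 = 3721
ΣP(Year 0)Q(Year 1) = 2×134 + 11×114 + 68×19 + 4×70 = 268 + 1254 + 1292 + 280 = 3094
P = 3721 / 3094 × 100 = 120.2650
Fisher = √(L × P) = √(121.5922 × 120.2650) = 120.9268

120.93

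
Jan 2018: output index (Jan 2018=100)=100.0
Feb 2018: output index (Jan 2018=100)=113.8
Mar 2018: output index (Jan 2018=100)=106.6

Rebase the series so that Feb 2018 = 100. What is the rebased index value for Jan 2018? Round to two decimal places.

87.87

Rebased(Jan 2018) = 100.0 / 113.8 × 100 = 87.8735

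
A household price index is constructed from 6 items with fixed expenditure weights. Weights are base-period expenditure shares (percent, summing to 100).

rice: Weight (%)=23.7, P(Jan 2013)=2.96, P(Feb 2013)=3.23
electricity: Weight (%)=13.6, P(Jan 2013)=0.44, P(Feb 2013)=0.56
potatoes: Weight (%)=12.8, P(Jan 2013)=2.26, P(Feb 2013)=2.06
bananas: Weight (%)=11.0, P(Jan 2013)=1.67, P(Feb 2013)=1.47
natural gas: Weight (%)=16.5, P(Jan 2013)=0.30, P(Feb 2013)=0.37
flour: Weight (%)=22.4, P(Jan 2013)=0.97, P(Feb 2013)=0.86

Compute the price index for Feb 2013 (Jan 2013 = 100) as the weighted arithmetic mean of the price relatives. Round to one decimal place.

rice: 23.7 × (3.23/2.96) = 23.7 × 1.091216 = 25.8618
electricity: 13.6 × (0.56/0.44) = 13.6 × 1.272727 = 17.3091
potatoes: 12.8 × (2.06/2.26) = 12.8 × 0.911504 = 11.6673
bananas: 11.0 × (1.47/1.67) = 11.0 × 0.880240 = 9.6826
natural gas: 16.5 × (0.37/0.30) = 16.5 × 1.233333 = 20.3500
flour: 22.4 × (0.86/0.97) = 22.4 × 0.886598 = 19.8598
Index = Σ wᵢ·(p₁ᵢ/p₀ᵢ) = 25.8618 + 17.3091 + 11.6673 + 9.6826 + 20.3500 + 19.8598 = 104.7306

104.7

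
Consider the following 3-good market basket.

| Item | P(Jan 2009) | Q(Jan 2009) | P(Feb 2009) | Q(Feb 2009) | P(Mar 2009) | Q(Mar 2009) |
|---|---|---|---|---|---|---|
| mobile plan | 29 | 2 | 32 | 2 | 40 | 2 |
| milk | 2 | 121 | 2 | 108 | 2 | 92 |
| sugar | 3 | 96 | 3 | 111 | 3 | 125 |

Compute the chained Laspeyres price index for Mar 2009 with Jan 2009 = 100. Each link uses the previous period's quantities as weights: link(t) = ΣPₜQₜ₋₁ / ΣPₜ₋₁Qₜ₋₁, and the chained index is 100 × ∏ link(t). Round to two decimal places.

103.66

Link Jan 2009→Feb 2009:
ΣP(Feb 2009)Q(Jan 2009) = 32×2 + 2×121 + 3×96 = 64 + 242 + 288 = 594
ΣP(Jan 2009)Q(Jan 2009) = 29×2 + 2×121 + 3×96 = 58 + 242 + 288 = 588
link = 594/588 = 1.010204
Link Feb 2009→Mar 2009:
ΣP(Mar 2009)Q(Feb 2009) = 40×2 + 2×108 + 3×111 = 80 + 216 + 333 = 629
ΣP(Feb 2009)Q(Feb 2009) = 32×2 + 2×108 + 3×111 = 64 + 216 + 333 = 613
link = 629/613 = 1.026101
Chained index = 100 × 1.010204 × 1.026101 = 103.6572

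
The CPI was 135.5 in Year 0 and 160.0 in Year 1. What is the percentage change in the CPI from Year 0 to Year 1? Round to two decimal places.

Change = (160.0 − 135.5) / 135.5 × 100
       = 24.5 / 135.5 × 100 = 18.0812%

18.08%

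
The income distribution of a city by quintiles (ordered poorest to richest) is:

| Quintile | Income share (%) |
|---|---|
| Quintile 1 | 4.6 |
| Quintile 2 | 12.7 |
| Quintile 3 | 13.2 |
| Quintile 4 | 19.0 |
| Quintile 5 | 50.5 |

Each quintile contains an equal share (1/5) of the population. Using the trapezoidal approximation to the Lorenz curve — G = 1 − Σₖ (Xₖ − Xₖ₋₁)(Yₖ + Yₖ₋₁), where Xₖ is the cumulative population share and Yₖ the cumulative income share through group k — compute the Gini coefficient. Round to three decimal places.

Cumulative income shares Yₖ: 0.0460, 0.1730, 0.3050, 0.4950, 1.0000
Σ (Xₖ−Xₖ₋₁)(Yₖ+Yₖ₋₁) = (1/5)(0.0460+0.0000) + (1/5)(0.1730+0.0460) + (1/5)(0.3050+0.1730) + (1/5)(0.4950+0.3050) + (1/5)(1.0000+0.4950)
  = 0.0092 + 0.0438 + 0.0956 + 0.1600 + 0.2990 = 0.6076
G = 1 − 0.6076 = 0.3924

0.392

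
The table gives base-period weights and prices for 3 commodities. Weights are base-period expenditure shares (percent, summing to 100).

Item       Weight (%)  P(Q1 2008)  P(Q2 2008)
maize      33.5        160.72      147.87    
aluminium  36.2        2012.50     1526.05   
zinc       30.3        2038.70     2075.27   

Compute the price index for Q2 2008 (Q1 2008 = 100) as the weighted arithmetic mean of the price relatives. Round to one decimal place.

maize: 33.5 × (147.87/160.72) = 33.5 × 0.920047 = 30.8216
aluminium: 36.2 × (1526.05/2012.50) = 36.2 × 0.758286 = 27.4499
zinc: 30.3 × (2075.27/2038.70) = 30.3 × 1.017938 = 30.8435
Index = Σ wᵢ·(p₁ᵢ/p₀ᵢ) = 30.8216 + 27.4499 + 30.8435 = 89.1150

89.1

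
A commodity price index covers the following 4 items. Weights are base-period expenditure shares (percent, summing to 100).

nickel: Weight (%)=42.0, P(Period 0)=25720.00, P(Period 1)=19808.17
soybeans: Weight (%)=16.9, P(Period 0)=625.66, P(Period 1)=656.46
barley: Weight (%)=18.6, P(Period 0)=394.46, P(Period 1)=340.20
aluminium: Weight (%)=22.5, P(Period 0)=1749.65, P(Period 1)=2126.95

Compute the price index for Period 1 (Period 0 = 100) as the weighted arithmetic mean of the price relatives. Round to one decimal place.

nickel: 42.0 × (19808.17/25720.00) = 42.0 × 0.770147 = 32.3462
soybeans: 16.9 × (656.46/625.66) = 16.9 × 1.049228 = 17.7320
barley: 18.6 × (340.20/394.46) = 18.6 × 0.862445 = 16.0415
aluminium: 22.5 × (2126.95/1749.65) = 22.5 × 1.215643 = 27.3520
Index = Σ wᵢ·(p₁ᵢ/p₀ᵢ) = 32.3462 + 17.7320 + 16.0415 + 27.3520 = 93.4716

93.5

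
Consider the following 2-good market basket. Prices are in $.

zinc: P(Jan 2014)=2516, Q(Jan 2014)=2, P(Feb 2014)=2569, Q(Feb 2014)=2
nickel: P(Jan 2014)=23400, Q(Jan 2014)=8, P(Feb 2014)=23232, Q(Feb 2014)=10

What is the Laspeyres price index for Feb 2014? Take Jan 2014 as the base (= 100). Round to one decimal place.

Laspeyres price index uses base-period quantities as weights.
ΣP(Feb 2014)·Q(Jan 2014) = 2569×2 + 23232×8 = 5138 + 185856 = 190994
ΣP(Jan 2014)·Q(Jan 2014) = 2516×2 + 23400×8 = 5032 + 187200 = 192232
Index = 190994 / 192232 × 100 = 99.3560

99.4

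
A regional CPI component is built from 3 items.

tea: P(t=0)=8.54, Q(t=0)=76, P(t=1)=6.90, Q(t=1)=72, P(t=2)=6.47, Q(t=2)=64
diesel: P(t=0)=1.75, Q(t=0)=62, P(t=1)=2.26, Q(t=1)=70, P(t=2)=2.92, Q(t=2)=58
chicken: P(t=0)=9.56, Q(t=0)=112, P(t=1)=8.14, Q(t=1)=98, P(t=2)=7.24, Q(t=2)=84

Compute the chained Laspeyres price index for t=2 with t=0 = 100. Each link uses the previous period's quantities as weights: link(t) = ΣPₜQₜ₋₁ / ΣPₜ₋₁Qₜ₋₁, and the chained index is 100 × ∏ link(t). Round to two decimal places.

81.88

Link t=0→t=1:
ΣP(t=1)Q(t=0) = 6.90×76 + 2.26×62 + 8.14×112 = 524.4 + 140.12 + 911.68 = 1576.2
ΣP(t=0)Q(t=0) = 8.54×76 + 1.75×62 + 9.56×112 = 649.04 + 108.5 + 1070.72 = 1828.26
link = 1576.2/1828.26 = 0.862131
Link t=1→t=2:
ΣP(t=2)Q(t=1) = 6.47×72 + 2.92×70 + 7.24×98 = 465.84 + 204.4 + 709.52 = 1379.76
ΣP(t=1)Q(t=1) = 6.90×72 + 2.26×70 + 8.14×98 = 496.8 + 158.2 + 797.72 = 1452.72
link = 1379.76/1452.72 = 0.949777
Chained index = 100 × 0.862131 × 0.949777 = 81.8832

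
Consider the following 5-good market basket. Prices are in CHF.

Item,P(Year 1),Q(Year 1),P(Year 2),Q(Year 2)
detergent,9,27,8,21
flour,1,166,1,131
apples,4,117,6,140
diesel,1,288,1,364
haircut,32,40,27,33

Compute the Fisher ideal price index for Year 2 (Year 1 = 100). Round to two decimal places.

Laspeyres component (base-period weights):
ΣP(Year 2)Q(Year 1) = 8×27 + 1×166 + 6×117 + 1×288 + 27×40 = 216 + 166 + 702 + 288 + 1080 = 2452
ΣP(Year 1)Q(Year 1) = 9×27 + 1×166 + 4×117 + 1×288 + 32×40 = 243 + 166 + 468 + 288 + 1280 = 2445
L = 2452 / 2445 × 100 = 100.2863
Paasche component (current-period weights):
ΣP(Year 2)Q(Year 2) = 8×21 + 1×131 + 6×140 + 1×364 + 27×33 = 168 + 131 + 840 + 364 + 891 = 2394
ΣP(Year 1)Q(Year 2) = 9×21 + 1×131 + 4×140 + 1×364 + 32×33 = 189 + 131 + 560 + 364 + 1056 = 2300
P = 2394 / 2300 × 100 = 104.0870
Fisher = √(L × P) = √(100.2863 × 104.0870) = 102.1690

102.17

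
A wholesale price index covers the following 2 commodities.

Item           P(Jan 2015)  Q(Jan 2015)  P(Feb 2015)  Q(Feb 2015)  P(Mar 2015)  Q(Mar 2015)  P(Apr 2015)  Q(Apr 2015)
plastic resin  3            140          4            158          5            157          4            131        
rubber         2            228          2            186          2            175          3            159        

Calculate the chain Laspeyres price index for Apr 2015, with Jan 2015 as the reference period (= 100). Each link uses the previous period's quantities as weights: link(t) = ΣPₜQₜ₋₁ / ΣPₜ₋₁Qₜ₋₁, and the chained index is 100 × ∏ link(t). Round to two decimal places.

Link Jan 2015→Feb 2015:
ΣP(Feb 2015)Q(Jan 2015) = 4×140 + 2×228 = 560 + 456 = 1016
ΣP(Jan 2015)Q(Jan 2015) = 3×140 + 2×228 = 420 + 456 = 876
link = 1016/876 = 1.159817
Link Feb 2015→Mar 2015:
ΣP(Mar 2015)Q(Feb 2015) = 5×158 + 2×186 = 790 + 372 = 1162
ΣP(Feb 2015)Q(Feb 2015) = 4×158 + 2×186 = 632 + 372 = 1004
link = 1162/1004 = 1.157371
Link Mar 2015→Apr 2015:
ΣP(Apr 2015)Q(Mar 2015) = 4×157 + 3×175 = 628 + 525 = 1153
ΣP(Mar 2015)Q(Mar 2015) = 5×157 + 2×175 = 785 + 350 = 1135
link = 1153/1135 = 1.015859
Chained index = 100 × 1.159817 × 1.157371 × 1.015859 = 136.3627

136.36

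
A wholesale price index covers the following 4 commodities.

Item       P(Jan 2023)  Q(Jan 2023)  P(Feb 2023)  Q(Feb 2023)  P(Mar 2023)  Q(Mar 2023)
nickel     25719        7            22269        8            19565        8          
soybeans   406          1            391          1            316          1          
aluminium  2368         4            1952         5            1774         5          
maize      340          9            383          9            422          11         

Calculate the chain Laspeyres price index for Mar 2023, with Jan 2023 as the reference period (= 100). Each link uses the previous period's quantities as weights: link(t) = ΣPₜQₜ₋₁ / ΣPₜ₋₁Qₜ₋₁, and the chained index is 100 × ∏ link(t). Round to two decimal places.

76.74

Link Jan 2023→Feb 2023:
ΣP(Feb 2023)Q(Jan 2023) = 22269×7 + 391×1 + 1952×4 + 383×9 = 155883 + 391 + 7808 + 3447 = 167529
ΣP(Jan 2023)Q(Jan 2023) = 25719×7 + 406×1 + 2368×4 + 340×9 = 180033 + 406 + 9472 + 3060 = 192971
link = 167529/192971 = 0.868156
Link Feb 2023→Mar 2023:
ΣP(Mar 2023)Q(Feb 2023) = 19565×8 + 316×1 + 1774×5 + 422×9 = 156520 + 316 + 8870 + 3798 = 169504
ΣP(Feb 2023)Q(Feb 2023) = 22269×8 + 391×1 + 1952×5 + 383×9 = 178152 + 391 + 9760 + 3447 = 191750
link = 169504/191750 = 0.883984
Chained index = 100 × 0.868156 × 0.883984 = 76.7437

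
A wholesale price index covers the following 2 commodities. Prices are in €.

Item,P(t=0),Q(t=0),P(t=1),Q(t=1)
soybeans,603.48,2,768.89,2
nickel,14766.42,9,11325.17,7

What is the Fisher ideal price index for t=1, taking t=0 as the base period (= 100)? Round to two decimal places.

77.22

Laspeyres component (base-period weights):
ΣP(t=1)Q(t=0) = 768.89×2 + 11325.17×9 = 1537.78 + 101926.53 = 103464.31
ΣP(t=0)Q(t=0) = 603.48×2 + 14766.42×9 = 1206.96 + 132897.78 = 134104.74
L = 103464.31 / 134104.74 × 100 = 77.1519
Paasche component (current-period weights):
ΣP(t=1)Q(t=1) = 768.89×2 + 11325.17×7 = 1537.78 + 79276.19 = 80813.97
ΣP(t=0)Q(t=1) = 603.48×2 + 14766.42×7 = 1206.96 + 103364.94 = 104571.9
P = 80813.97 / 104571.9 × 100 = 77.2808
Fisher = √(L × P) = √(77.1519 × 77.2808) = 77.2163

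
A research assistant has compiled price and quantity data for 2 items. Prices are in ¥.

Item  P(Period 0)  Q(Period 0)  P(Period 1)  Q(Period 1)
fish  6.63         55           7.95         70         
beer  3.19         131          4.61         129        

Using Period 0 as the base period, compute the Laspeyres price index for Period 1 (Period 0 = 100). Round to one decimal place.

133.0

Laspeyres price index uses base-period quantities as weights.
ΣP(Period 1)·Q(Period 0) = 7.95×55 + 4.61×131 = 437.25 + 603.91 = 1041.16
ΣP(Period 0)·Q(Period 0) = 6.63×55 + 3.19×131 = 364.65 + 417.89 = 782.54
Index = 1041.16 / 782.54 × 100 = 133.0488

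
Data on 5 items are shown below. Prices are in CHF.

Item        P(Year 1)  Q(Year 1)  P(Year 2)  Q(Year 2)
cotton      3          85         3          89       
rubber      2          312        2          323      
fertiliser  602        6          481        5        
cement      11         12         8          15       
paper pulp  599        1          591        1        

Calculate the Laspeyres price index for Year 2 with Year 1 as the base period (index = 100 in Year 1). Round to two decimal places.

85.25

Laspeyres price index uses base-period quantities as weights.
ΣP(Year 2)·Q(Year 1) = 3×85 + 2×312 + 481×6 + 8×12 + 591×1 = 255 + 624 + 2886 + 96 + 591 = 4452
ΣP(Year 1)·Q(Year 1) = 3×85 + 2×312 + 602×6 + 11×12 + 599×1 = 255 + 624 + 3612 + 132 + 599 = 5222
Index = 4452 / 5222 × 100 = 85.2547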